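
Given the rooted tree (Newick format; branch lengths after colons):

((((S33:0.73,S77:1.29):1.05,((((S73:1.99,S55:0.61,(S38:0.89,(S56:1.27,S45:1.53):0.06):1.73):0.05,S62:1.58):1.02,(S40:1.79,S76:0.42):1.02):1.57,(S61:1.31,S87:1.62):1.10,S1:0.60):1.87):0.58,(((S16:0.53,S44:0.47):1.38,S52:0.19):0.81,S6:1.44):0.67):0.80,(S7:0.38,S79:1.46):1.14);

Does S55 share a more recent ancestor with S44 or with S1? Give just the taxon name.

S1

The MRCA of S55 and S1 subtends ((((S73,S55,(S38,(S56,S45))),S62),(S40,S76)),(S61,S87),S1) (11 taxa).
The MRCA of S55 and S44 subtends (((S33,S77),((((S73,S55,(S38,(S56,S45))),S62),(S40,S76)),(S61,S87),S1)),(((S16,S44),S52),S6)) (17 taxa).
The first is nested inside the second, so S55 shares a more recent common ancestor with S1.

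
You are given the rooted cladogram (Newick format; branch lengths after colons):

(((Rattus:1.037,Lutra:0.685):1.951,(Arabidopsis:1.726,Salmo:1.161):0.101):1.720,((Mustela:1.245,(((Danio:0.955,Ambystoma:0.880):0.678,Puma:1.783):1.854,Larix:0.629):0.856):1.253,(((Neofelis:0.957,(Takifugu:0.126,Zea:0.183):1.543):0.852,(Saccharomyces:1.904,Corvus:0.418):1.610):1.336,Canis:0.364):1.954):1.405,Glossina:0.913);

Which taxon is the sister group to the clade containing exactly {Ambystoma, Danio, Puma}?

The clade containing exactly {Ambystoma, Danio, Puma} attaches to the tree at the node subtending (((Danio,Ambystoma),Puma),Larix).
The other lineage descending from that same node — the sister group — is the single tip Larix.

Larix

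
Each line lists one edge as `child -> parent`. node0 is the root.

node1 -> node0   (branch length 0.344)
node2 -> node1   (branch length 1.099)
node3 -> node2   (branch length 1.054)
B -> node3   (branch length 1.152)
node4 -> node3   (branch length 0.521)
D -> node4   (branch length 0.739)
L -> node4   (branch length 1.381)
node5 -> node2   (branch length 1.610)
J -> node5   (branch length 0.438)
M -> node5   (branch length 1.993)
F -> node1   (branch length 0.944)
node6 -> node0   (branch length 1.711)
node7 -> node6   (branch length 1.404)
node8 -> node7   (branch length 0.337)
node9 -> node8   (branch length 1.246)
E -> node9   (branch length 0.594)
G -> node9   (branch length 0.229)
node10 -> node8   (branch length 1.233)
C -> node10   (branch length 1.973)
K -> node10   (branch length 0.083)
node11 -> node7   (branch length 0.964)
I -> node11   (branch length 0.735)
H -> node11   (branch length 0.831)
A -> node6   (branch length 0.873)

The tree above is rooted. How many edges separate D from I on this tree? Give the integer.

The MRCA of D and I is the root of the tree.
From D up to that node: 5 branches. From I up to the same node: 4 branches. Total: 5 + 4 = 9.

9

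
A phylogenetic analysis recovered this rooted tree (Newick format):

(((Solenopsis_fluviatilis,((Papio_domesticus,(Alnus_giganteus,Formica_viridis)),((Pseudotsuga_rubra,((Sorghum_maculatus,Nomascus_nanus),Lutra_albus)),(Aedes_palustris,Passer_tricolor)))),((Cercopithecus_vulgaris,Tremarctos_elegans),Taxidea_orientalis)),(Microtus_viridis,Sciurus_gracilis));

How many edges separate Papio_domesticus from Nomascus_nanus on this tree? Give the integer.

The MRCA of Papio_domesticus and Nomascus_nanus is the node subtending ((Papio_domesticus,(Alnus_giganteus,Formica_viridis)),((Pseudotsuga_rubra,((Sorghum_maculatus,Nomascus_nanus),Lutra_albus)),(Aedes_palustris,Passer_tricolor))).
From Papio_domesticus up to that node: 2 branches. From Nomascus_nanus up to the same node: 5 branches. Total: 2 + 5 = 7.

7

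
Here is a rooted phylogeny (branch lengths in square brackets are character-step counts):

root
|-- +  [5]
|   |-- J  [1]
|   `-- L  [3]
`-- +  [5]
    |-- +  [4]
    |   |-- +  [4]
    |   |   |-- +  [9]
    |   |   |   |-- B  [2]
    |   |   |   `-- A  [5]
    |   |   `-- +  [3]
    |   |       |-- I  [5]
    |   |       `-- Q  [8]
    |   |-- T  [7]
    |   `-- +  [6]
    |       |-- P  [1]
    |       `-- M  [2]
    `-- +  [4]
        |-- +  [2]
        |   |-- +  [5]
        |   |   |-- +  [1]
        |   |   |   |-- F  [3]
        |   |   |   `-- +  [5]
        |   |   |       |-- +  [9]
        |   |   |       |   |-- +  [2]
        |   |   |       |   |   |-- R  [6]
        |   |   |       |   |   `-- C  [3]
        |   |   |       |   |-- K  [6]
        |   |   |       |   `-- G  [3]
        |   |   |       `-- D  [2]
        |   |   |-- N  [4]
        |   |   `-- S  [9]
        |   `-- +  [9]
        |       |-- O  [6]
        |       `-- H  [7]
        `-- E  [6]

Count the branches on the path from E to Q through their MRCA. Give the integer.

6

The MRCA of E and Q is the node subtending ((((B,A),(I,Q)),T,(P,M)),((((F,(((R,C),K,G),D)),N,S),(O,H)),E)).
From E up to that node: 2 branches. From Q up to the same node: 4 branches. Total: 2 + 4 = 6.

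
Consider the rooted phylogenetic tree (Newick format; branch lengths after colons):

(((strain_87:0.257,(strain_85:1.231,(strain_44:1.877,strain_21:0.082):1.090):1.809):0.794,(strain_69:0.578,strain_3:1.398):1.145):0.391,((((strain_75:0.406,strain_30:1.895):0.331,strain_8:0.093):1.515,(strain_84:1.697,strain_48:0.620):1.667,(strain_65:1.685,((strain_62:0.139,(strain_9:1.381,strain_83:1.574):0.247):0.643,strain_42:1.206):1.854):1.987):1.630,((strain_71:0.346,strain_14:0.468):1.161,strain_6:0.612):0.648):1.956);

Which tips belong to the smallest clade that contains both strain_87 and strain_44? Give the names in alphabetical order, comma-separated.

strain_21, strain_44, strain_85, strain_87

Tracing strain_87: it sits inside (strain_87,(strain_85,(strain_44,strain_21))).
Tracing strain_44: it sits inside (strain_44,strain_21).
The smallest clade enclosing both is (strain_87,(strain_85,(strain_44,strain_21))); the answer is its 4 terminal taxa in alphabetical order.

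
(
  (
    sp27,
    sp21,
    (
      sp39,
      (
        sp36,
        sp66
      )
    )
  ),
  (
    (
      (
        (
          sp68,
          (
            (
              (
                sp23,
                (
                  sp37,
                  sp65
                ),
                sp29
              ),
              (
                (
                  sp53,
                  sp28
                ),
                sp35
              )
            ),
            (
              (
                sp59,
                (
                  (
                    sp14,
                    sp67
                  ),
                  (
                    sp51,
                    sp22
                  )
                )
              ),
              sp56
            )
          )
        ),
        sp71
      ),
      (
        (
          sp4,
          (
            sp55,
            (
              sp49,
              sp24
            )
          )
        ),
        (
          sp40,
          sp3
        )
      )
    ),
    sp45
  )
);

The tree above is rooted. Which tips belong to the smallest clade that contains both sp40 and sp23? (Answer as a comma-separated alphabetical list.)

Tracing sp40: it sits inside (sp40,sp3).
Tracing sp23: it sits inside (sp23,(sp37,sp65),sp29).
The smallest clade enclosing both is (((sp68,(((sp23,(sp37,sp65),sp29),((sp53,sp28),sp35)),((sp59,((sp14,sp67),(sp51,sp22))),sp56))),sp71),((sp4,(sp55,(sp49,sp24))),(sp40,sp3))); the answer is its 21 terminal taxa in alphabetical order.

sp14, sp22, sp23, sp24, sp28, sp29, sp3, sp35, sp37, sp4, sp40, sp49, sp51, sp53, sp55, sp56, sp59, sp65, sp67, sp68, sp71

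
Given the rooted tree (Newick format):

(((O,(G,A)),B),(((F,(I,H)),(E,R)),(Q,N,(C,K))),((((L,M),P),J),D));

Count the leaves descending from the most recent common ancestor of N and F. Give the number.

The MRCA of N and F is the node subtending (((F,(I,H)),(E,R)),(Q,N,(C,K))).
That clade contains 9 terminal taxa: C, E, F, H, I, K, N, Q, R.

9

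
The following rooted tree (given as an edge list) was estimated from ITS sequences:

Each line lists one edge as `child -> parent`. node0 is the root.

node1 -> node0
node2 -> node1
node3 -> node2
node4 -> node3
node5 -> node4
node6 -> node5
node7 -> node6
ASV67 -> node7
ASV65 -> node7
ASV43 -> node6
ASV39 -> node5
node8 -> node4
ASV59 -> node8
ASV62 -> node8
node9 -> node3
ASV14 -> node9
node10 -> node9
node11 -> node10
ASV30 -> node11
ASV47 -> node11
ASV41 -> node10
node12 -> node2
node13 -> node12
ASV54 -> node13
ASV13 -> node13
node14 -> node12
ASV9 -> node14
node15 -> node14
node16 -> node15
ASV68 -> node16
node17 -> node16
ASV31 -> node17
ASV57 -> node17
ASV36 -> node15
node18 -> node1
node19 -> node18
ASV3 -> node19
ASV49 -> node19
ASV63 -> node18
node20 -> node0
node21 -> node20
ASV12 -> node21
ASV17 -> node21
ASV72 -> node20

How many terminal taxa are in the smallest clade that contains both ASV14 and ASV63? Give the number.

20

The MRCA of ASV14 and ASV63 is the node subtending (((((((ASV67,ASV65),ASV43),ASV39),(ASV59,ASV62)),(ASV14,((ASV30,ASV47),ASV41))),((ASV54,ASV13),(ASV9,((ASV68,(ASV31,ASV57)),ASV36)))),((ASV3,ASV49),ASV63)).
That clade contains 20 terminal taxa: ASV13, ASV14, ASV3, ASV30, ASV31, ASV36, ASV39, ASV41, ASV43, ASV47, ASV49, ASV54, ASV57, ASV59, ASV62, ASV63, ASV65, ASV67, ASV68, ASV9.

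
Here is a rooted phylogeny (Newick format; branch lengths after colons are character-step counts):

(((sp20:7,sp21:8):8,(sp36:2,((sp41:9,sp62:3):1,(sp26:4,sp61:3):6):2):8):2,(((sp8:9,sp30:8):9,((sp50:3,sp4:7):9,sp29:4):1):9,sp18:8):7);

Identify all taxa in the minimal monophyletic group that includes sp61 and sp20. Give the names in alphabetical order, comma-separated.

Tracing sp61: it sits inside (sp26,sp61).
Tracing sp20: it sits inside (sp20,sp21).
The smallest clade enclosing both is ((sp20,sp21),(sp36,((sp41,sp62),(sp26,sp61)))); the answer is its 7 terminal taxa in alphabetical order.

sp20, sp21, sp26, sp36, sp41, sp61, sp62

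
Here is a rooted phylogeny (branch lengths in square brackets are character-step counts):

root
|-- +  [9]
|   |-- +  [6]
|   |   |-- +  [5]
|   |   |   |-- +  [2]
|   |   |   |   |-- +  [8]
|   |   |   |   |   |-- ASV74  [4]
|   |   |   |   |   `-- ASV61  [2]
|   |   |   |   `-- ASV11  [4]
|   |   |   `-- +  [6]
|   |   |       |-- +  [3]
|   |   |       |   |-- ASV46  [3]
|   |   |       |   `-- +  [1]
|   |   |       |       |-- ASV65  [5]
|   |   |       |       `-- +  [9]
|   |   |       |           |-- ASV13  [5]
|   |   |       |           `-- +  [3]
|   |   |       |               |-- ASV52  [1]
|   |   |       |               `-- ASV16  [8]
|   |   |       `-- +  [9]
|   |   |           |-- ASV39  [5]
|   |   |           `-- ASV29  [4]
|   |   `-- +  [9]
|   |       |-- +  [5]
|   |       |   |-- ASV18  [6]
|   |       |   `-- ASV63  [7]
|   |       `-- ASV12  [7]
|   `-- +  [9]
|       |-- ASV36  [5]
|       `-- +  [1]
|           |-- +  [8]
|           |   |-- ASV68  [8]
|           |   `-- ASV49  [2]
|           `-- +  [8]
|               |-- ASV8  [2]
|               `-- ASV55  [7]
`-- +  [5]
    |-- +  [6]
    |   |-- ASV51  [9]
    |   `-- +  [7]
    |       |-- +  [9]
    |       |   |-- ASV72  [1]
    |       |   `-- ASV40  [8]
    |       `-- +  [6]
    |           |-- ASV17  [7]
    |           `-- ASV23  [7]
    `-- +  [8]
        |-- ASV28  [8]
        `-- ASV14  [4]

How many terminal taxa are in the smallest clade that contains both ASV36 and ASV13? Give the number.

The MRCA of ASV36 and ASV13 is the node subtending (((((ASV74,ASV61),ASV11),((ASV46,(ASV65,(ASV13,(ASV52,ASV16)))),(ASV39,ASV29))),((ASV18,ASV63),ASV12)),(ASV36,((ASV68,ASV49),(ASV8,ASV55)))).
That clade contains 18 terminal taxa: ASV11, ASV12, ASV13, ASV16, ASV18, ASV29, ASV36, ASV39, ASV46, ASV49, ASV52, ASV55, ASV61, ASV63, ASV65, ASV68, ASV74, ASV8.

18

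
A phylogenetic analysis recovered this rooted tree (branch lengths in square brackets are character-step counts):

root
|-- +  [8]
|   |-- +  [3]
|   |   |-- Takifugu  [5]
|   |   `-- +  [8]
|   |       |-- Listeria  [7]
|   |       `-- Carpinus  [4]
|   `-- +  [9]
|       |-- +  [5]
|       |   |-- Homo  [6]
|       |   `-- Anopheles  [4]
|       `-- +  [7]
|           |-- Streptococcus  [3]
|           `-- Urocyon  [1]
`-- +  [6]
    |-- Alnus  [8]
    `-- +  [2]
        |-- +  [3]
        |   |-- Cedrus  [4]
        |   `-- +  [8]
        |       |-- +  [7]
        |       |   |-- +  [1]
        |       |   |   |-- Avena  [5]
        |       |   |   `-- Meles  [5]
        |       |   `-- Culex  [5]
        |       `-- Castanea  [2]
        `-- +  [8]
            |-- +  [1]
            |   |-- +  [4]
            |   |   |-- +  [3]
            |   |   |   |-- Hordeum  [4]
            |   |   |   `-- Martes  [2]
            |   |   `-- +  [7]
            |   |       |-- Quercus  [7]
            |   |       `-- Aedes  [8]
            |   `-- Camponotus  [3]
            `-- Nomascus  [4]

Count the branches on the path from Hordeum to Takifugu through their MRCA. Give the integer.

The MRCA of Hordeum and Takifugu is the root of the tree.
From Hordeum up to that node: 7 branches. From Takifugu up to the same node: 3 branches. Total: 7 + 3 = 10.

10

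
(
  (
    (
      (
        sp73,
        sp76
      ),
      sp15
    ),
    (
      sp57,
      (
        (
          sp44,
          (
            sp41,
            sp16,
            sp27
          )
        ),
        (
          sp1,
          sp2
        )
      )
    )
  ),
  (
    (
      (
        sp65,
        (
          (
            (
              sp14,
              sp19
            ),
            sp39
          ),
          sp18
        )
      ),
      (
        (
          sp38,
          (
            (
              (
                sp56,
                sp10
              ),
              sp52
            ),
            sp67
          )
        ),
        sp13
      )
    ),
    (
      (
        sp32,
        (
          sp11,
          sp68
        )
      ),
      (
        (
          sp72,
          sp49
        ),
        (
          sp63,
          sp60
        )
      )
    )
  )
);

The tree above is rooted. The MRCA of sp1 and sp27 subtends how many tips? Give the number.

6

The MRCA of sp1 and sp27 is the node subtending ((sp44,(sp41,sp16,sp27)),(sp1,sp2)).
That clade contains 6 terminal taxa: sp1, sp16, sp2, sp27, sp41, sp44.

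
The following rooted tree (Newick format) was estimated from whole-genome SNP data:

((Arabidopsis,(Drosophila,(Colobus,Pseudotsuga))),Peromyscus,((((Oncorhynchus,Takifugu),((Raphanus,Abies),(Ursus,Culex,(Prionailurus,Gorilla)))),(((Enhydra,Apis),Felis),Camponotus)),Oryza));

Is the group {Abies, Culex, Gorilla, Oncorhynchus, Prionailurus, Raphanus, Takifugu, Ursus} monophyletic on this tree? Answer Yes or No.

The most recent common ancestor of these taxa subtends ((Oncorhynchus,Takifugu),((Raphanus,Abies),(Ursus,Culex,(Prionailurus,Gorilla)))).
That clade has exactly 8 tips — every listed taxon and nothing else — so the group is monophyletic.

Yes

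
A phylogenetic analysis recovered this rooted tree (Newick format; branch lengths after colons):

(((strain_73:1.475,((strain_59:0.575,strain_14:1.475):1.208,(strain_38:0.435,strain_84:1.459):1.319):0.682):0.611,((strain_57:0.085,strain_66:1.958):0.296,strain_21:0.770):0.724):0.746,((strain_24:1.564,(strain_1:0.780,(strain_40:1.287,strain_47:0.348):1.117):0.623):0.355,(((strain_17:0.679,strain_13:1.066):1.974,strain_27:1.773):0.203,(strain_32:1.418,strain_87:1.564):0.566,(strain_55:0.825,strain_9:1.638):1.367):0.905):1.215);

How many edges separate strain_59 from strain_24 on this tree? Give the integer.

The MRCA of strain_59 and strain_24 is the root of the tree.
From strain_59 up to that node: 5 branches. From strain_24 up to the same node: 3 branches. Total: 5 + 3 = 8.

8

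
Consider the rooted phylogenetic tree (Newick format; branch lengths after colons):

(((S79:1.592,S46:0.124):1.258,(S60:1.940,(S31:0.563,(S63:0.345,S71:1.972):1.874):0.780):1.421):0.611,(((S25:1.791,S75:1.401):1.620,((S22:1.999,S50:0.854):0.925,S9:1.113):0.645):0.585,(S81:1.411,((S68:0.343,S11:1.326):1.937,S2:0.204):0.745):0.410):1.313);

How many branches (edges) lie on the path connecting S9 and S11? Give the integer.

The MRCA of S9 and S11 is the node subtending (((S25,S75),((S22,S50),S9)),(S81,((S68,S11),S2))).
From S9 up to that node: 3 branches. From S11 up to the same node: 4 branches. Total: 3 + 4 = 7.

7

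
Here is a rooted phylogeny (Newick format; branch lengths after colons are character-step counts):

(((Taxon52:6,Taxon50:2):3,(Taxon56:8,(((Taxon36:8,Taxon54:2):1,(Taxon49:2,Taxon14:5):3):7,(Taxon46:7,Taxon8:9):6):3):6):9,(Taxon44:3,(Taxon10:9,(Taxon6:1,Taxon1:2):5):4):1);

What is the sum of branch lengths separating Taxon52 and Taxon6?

29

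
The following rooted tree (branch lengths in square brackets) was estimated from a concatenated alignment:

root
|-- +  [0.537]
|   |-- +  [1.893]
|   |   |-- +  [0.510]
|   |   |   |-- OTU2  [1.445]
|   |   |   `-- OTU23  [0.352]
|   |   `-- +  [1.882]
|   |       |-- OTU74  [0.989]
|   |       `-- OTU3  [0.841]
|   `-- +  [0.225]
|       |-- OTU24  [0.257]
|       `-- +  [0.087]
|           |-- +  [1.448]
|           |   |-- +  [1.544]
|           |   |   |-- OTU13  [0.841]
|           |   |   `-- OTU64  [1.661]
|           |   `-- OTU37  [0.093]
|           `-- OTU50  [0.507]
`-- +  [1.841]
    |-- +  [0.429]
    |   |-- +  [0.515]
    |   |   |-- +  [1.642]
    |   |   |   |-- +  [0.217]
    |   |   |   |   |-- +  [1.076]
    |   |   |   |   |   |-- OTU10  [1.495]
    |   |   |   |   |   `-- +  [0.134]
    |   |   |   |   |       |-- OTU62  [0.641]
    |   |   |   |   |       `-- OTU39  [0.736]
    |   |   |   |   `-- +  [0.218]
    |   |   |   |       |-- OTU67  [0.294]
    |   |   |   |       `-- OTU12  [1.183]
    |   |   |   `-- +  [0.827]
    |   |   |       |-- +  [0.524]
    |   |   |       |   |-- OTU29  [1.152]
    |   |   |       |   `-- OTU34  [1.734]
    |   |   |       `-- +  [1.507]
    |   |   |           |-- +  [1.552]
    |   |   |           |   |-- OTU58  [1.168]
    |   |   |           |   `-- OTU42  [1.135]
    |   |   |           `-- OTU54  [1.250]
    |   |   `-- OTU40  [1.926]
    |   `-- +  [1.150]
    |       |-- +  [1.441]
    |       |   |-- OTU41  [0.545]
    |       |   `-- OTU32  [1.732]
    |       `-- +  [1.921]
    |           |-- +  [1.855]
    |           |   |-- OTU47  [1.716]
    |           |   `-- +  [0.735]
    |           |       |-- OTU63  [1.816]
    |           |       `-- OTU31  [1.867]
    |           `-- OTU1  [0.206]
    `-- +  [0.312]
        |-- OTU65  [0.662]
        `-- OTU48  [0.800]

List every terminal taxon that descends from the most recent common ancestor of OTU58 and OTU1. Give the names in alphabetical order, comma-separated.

Tracing OTU58: it sits inside (OTU58,OTU42).
Tracing OTU1: it sits inside ((OTU47,(OTU63,OTU31)),OTU1).
The smallest clade enclosing both is (((((OTU10,(OTU62,OTU39)),(OTU67,OTU12)),((OTU29,OTU34),((OTU58,OTU42),OTU54))),OTU40),((OTU41,OTU32),((OTU47,(OTU63,OTU31)),OTU1))); the answer is its 17 terminal taxa in alphabetical order.

OTU1, OTU10, OTU12, OTU29, OTU31, OTU32, OTU34, OTU39, OTU40, OTU41, OTU42, OTU47, OTU54, OTU58, OTU62, OTU63, OTU67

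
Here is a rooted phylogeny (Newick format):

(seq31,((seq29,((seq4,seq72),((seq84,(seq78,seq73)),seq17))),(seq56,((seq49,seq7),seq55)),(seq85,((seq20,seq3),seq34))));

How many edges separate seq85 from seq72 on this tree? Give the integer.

6

The MRCA of seq85 and seq72 is the node subtending ((seq29,((seq4,seq72),((seq84,(seq78,seq73)),seq17))),(seq56,((seq49,seq7),seq55)),(seq85,((seq20,seq3),seq34))).
From seq85 up to that node: 2 branches. From seq72 up to the same node: 4 branches. Total: 2 + 4 = 6.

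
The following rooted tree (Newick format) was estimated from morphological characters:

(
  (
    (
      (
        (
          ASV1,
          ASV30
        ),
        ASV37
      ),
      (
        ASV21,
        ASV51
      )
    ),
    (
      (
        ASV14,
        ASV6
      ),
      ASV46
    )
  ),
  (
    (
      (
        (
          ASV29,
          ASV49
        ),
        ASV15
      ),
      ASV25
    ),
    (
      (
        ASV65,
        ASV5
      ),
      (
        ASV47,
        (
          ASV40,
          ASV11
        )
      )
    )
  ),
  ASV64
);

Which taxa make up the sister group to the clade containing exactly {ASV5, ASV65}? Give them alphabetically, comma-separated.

ASV11, ASV40, ASV47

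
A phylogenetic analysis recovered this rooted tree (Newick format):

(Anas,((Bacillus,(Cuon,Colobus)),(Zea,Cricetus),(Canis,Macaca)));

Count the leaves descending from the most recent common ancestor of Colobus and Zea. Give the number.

The MRCA of Colobus and Zea is the node subtending ((Bacillus,(Cuon,Colobus)),(Zea,Cricetus),(Canis,Macaca)).
That clade contains 7 terminal taxa: Bacillus, Canis, Colobus, Cricetus, Cuon, Macaca, Zea.

7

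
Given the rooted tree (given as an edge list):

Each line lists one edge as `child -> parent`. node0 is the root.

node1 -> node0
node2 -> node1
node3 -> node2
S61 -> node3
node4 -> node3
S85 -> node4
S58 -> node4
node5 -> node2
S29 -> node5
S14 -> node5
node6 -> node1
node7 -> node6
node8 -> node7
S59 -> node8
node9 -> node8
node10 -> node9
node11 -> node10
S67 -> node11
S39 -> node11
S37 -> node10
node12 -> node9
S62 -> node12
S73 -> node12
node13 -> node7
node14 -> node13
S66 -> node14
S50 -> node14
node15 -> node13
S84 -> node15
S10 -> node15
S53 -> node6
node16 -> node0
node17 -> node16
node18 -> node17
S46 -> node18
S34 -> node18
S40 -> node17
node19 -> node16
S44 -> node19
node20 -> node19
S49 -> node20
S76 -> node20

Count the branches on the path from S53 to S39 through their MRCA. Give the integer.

7

The MRCA of S53 and S39 is the node subtending (((S59,(((S67,S39),S37),(S62,S73))),((S66,S50),(S84,S10))),S53).
From S53 up to that node: 1 branch. From S39 up to the same node: 6 branches. Total: 1 + 6 = 7.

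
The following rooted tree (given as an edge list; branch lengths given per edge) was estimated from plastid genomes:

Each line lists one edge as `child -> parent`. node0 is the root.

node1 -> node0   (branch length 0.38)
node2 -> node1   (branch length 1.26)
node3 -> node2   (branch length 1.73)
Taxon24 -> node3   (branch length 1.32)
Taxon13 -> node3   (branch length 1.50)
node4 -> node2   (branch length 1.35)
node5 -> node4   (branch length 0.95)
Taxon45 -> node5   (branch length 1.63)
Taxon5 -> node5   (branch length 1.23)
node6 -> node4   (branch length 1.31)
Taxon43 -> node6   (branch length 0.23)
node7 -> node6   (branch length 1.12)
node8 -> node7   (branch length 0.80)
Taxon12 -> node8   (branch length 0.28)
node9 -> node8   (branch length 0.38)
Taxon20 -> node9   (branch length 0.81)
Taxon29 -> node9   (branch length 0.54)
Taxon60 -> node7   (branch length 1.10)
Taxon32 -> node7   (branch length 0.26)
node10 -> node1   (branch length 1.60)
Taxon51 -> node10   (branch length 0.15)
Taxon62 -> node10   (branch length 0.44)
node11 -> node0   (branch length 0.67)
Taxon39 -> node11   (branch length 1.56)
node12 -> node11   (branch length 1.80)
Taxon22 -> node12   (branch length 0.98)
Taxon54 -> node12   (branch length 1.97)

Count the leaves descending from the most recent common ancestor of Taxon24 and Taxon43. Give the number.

The MRCA of Taxon24 and Taxon43 is the node subtending ((Taxon24,Taxon13),((Taxon45,Taxon5),(Taxon43,((Taxon12,(Taxon20,Taxon29)),Taxon60,Taxon32)))).
That clade contains 10 terminal taxa: Taxon12, Taxon13, Taxon20, Taxon24, Taxon29, Taxon32, Taxon43, Taxon45, Taxon5, Taxon60.

10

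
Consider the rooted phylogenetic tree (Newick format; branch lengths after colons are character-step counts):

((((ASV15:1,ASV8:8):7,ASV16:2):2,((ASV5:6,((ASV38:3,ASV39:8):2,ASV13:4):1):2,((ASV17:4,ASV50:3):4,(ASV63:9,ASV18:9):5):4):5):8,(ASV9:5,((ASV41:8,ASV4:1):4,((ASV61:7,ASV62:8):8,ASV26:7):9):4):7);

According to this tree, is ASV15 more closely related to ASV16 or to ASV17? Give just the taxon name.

The MRCA of ASV15 and ASV16 subtends ((ASV15,ASV8),ASV16) (3 taxa).
The MRCA of ASV15 and ASV17 subtends (((ASV15,ASV8),ASV16),((ASV5,((ASV38,ASV39),ASV13)),((ASV17,ASV50),(ASV63,ASV18)))) (11 taxa).
The first is nested inside the second, so ASV15 shares a more recent common ancestor with ASV16.

ASV16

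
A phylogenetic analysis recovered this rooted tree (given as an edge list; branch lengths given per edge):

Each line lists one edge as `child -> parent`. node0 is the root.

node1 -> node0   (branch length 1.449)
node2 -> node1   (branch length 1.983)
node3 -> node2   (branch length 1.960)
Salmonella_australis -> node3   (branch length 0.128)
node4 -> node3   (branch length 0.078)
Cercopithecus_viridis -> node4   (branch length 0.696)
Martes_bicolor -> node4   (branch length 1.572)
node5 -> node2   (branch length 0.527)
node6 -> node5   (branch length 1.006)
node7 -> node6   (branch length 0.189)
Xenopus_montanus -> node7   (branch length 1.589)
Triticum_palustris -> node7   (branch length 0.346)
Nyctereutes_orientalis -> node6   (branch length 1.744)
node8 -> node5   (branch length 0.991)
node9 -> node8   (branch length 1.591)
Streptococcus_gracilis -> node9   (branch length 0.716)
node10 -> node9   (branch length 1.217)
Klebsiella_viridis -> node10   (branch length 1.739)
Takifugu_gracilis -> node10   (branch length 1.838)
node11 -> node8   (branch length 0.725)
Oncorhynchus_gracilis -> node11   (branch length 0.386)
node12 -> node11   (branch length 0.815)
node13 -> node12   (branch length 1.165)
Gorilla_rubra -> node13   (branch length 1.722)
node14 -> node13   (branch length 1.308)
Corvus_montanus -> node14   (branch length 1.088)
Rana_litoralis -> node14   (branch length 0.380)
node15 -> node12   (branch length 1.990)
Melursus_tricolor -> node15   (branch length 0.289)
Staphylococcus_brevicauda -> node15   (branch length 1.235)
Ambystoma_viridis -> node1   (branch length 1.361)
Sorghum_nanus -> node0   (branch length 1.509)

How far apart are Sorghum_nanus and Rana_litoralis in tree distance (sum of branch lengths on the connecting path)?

The path runs Sorghum_nanus → … → MRCA → … → Rana_litoralis; the MRCA is the root of the tree.
Branch lengths along that path: 1.509 + 1.449 + 1.983 + 0.527 + 0.991 + 0.725 + 0.815 + 1.165 + 1.308 + 0.380 = 10.852.

10.852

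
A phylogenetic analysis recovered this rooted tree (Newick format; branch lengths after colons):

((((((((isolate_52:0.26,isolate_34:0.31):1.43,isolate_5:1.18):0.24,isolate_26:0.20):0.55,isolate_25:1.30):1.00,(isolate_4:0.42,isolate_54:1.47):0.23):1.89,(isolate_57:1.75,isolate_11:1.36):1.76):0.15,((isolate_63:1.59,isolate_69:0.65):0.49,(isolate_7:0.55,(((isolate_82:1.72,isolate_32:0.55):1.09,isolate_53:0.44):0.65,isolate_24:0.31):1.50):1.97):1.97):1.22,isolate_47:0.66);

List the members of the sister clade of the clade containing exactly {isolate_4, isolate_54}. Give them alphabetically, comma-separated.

The clade containing exactly {isolate_4, isolate_54} attaches to the tree at the node subtending (((((isolate_52,isolate_34),isolate_5),isolate_26),isolate_25),(isolate_4,isolate_54)).
The other lineage descending from that same node — the sister group — is ((((isolate_52,isolate_34),isolate_5),isolate_26),isolate_25); its 5 tips in alphabetical order are the answer.

isolate_25, isolate_26, isolate_34, isolate_5, isolate_52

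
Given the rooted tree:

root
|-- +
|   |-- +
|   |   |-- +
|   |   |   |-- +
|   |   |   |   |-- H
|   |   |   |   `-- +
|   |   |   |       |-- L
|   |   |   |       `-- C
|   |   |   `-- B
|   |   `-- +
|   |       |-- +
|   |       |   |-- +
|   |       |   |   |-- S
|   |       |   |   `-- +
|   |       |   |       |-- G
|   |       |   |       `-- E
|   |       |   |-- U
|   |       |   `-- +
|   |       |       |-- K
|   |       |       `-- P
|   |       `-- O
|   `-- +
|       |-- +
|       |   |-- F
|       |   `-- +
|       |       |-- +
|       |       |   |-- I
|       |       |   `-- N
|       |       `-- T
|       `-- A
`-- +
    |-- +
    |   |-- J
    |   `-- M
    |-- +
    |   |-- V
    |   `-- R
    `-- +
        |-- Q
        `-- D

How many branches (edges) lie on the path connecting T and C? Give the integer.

The MRCA of T and C is the node subtending ((((H,(L,C)),B),(((S,(G,E)),U,(K,P)),O)),((F,((I,N),T)),A)).
From T up to that node: 4 branches. From C up to the same node: 5 branches. Total: 4 + 5 = 9.

9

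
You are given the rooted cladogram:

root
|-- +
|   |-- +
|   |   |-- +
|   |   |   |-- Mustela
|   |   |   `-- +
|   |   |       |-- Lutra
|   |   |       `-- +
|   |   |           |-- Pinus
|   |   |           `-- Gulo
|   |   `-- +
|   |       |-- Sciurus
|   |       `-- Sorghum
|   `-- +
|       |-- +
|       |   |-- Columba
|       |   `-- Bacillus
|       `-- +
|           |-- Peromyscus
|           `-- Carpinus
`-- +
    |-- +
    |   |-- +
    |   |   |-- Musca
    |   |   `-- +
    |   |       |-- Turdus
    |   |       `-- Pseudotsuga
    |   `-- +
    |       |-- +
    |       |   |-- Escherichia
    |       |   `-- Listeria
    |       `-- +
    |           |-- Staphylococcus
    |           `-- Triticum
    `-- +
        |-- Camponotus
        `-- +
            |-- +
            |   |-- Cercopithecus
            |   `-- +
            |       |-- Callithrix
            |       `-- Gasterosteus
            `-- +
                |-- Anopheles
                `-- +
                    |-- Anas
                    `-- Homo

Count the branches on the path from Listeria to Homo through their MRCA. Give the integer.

The MRCA of Listeria and Homo is the node subtending (((Musca,(Turdus,Pseudotsuga)),((Escherichia,Listeria),(Staphylococcus,Triticum))),(Camponotus,((Cercopithecus,(Callithrix,Gasterosteus)),(Anopheles,(Anas,Homo))))).
From Listeria up to that node: 4 branches. From Homo up to the same node: 5 branches. Total: 4 + 5 = 9.

9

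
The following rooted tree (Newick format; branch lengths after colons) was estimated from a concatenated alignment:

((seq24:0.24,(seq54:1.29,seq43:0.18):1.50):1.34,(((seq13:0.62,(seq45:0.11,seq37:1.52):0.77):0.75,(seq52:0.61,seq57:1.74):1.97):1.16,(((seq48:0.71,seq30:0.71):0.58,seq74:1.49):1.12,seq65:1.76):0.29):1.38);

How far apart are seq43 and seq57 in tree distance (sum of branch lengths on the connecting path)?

9.27

The path runs seq43 → … → MRCA → … → seq57; the MRCA is the root of the tree.
Branch lengths along that path: 0.18 + 1.50 + 1.34 + 1.38 + 1.16 + 1.97 + 1.74 = 9.27.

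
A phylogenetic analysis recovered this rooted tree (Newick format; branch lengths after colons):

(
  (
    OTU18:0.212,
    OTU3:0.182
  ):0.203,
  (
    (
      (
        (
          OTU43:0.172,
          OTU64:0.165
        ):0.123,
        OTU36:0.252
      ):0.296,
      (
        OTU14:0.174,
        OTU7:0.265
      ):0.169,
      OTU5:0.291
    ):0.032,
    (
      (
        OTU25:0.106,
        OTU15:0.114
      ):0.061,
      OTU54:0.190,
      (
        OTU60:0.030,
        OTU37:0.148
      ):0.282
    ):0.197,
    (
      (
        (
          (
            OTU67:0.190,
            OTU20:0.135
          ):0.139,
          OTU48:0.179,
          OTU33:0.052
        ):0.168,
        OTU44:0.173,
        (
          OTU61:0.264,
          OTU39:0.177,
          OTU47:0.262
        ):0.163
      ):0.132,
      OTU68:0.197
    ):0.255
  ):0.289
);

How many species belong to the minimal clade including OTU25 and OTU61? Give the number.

The MRCA of OTU25 and OTU61 is the node subtending ((((OTU43,OTU64),OTU36),(OTU14,OTU7),OTU5),((OTU25,OTU15),OTU54,(OTU60,OTU37)),((((OTU67,OTU20),OTU48,OTU33),OTU44,(OTU61,OTU39,OTU47)),OTU68)).
That clade contains 20 terminal taxa: OTU14, OTU15, OTU20, OTU25, OTU33, OTU36, OTU37, OTU39, OTU43, OTU44, OTU47, OTU48, OTU5, OTU54, OTU60, OTU61, OTU64, OTU67, OTU68, OTU7.

20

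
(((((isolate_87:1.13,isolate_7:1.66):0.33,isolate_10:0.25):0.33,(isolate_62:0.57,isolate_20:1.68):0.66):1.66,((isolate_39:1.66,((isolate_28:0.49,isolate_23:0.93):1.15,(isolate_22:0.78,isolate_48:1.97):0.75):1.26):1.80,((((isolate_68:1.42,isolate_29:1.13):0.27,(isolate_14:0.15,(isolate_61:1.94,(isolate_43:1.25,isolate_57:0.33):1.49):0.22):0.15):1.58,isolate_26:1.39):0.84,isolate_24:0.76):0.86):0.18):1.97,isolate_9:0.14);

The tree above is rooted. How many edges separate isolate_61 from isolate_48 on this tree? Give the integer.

10

The MRCA of isolate_61 and isolate_48 is the node subtending ((isolate_39,((isolate_28,isolate_23),(isolate_22,isolate_48))),((((isolate_68,isolate_29),(isolate_14,(isolate_61,(isolate_43,isolate_57)))),isolate_26),isolate_24)).
From isolate_61 up to that node: 6 branches. From isolate_48 up to the same node: 4 branches. Total: 6 + 4 = 10.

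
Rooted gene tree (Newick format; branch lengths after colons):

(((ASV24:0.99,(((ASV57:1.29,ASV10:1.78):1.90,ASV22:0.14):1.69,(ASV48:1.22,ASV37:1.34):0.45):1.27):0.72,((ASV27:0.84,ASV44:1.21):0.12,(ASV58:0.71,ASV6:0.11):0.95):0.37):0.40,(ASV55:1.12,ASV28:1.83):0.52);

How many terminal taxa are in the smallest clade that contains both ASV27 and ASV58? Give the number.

The MRCA of ASV27 and ASV58 is the node subtending ((ASV27,ASV44),(ASV58,ASV6)).
That clade contains 4 terminal taxa: ASV27, ASV44, ASV58, ASV6.

4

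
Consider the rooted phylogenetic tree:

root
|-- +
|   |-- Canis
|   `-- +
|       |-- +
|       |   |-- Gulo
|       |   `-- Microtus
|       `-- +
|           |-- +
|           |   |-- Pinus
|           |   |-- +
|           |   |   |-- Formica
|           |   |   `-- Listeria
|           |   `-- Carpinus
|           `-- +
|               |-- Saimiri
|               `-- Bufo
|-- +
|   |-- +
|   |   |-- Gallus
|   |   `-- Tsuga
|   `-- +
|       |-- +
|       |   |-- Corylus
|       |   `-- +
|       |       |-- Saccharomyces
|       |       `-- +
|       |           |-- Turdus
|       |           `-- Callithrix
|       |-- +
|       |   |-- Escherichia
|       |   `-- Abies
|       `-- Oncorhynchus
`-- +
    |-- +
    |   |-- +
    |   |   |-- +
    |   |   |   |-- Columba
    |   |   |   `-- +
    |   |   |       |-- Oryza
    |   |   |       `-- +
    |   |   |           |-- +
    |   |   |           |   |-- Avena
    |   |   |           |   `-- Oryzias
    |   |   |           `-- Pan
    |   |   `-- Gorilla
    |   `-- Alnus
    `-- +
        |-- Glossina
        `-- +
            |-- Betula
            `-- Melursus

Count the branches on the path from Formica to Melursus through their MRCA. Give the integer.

The MRCA of Formica and Melursus is the root of the tree.
From Formica up to that node: 6 branches. From Melursus up to the same node: 4 branches. Total: 6 + 4 = 10.

10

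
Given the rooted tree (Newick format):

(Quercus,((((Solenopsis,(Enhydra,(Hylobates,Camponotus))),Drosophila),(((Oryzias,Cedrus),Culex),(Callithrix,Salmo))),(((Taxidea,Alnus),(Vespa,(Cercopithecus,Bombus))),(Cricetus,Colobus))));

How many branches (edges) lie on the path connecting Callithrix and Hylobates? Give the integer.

The MRCA of Callithrix and Hylobates is the node subtending (((Solenopsis,(Enhydra,(Hylobates,Camponotus))),Drosophila),(((Oryzias,Cedrus),Culex),(Callithrix,Salmo))).
From Callithrix up to that node: 3 branches. From Hylobates up to the same node: 5 branches. Total: 3 + 5 = 8.

8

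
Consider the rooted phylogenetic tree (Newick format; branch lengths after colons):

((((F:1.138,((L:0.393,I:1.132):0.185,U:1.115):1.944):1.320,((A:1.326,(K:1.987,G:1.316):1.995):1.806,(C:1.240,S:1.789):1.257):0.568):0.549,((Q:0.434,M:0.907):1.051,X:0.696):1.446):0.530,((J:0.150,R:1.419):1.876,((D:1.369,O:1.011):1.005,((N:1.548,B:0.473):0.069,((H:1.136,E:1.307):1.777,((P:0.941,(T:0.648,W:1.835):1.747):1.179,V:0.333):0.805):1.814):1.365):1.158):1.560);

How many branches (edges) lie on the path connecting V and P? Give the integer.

The MRCA of V and P is the node subtending ((P,(T,W)),V).
From V up to that node: 1 branch. From P up to the same node: 2 branches. Total: 1 + 2 = 3.

3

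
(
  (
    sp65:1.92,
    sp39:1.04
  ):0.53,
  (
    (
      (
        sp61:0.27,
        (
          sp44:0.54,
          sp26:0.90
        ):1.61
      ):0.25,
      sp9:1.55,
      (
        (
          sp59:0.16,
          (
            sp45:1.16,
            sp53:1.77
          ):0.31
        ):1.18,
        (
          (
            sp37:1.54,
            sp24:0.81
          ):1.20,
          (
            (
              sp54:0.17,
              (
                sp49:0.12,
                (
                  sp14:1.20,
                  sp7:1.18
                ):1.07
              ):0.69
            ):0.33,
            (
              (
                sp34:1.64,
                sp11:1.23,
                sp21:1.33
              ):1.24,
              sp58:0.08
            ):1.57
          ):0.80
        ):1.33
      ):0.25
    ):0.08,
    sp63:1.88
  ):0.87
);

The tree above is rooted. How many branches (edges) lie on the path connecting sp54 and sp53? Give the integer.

The MRCA of sp54 and sp53 is the node subtending ((sp59,(sp45,sp53)),((sp37,sp24),((sp54,(sp49,(sp14,sp7))),((sp34,sp11,sp21),sp58)))).
From sp54 up to that node: 4 branches. From sp53 up to the same node: 3 branches. Total: 4 + 3 = 7.

7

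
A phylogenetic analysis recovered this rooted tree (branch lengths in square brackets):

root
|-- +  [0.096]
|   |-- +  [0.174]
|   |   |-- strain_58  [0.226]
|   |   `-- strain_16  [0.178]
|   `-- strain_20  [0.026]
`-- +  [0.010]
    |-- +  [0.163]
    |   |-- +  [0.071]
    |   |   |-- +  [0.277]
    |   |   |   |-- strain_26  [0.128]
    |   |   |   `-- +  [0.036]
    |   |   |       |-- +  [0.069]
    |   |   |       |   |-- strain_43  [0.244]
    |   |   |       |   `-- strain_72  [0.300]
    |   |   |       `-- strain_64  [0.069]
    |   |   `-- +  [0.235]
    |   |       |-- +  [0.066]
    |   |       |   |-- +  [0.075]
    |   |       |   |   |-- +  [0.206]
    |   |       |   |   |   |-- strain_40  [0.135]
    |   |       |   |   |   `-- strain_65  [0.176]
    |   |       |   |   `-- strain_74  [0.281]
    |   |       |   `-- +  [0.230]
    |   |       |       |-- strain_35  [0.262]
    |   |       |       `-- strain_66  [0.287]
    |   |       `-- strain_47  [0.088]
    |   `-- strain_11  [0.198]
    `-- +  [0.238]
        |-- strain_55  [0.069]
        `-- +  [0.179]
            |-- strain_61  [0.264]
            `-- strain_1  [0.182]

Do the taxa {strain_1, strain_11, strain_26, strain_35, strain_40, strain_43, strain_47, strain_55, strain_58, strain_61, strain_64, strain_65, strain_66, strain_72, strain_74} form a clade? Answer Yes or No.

The MRCA of the listed taxa is the root, so the smallest clade containing them is the whole tree.
That clade also contains strain_16, strain_20, which are not in the proposed group, so the group is not monophyletic.

No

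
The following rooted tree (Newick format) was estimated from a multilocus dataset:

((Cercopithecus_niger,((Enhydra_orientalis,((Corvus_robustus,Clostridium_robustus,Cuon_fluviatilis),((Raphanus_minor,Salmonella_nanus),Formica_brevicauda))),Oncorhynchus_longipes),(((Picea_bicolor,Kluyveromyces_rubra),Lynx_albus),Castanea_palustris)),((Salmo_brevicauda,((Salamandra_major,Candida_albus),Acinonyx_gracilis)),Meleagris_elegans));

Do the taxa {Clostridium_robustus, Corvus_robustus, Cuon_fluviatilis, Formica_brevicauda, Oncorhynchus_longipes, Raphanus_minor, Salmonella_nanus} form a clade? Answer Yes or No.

No

The MRCA of the listed taxa subtends ((Enhydra_orientalis,((Corvus_robustus,Clostridium_robustus,Cuon_fluviatilis),((Raphanus_minor,Salmonella_nanus),Formica_brevicauda))),Oncorhynchus_longipes).
That clade also contains Enhydra_orientalis, which is not in the proposed group, so the group is not monophyletic.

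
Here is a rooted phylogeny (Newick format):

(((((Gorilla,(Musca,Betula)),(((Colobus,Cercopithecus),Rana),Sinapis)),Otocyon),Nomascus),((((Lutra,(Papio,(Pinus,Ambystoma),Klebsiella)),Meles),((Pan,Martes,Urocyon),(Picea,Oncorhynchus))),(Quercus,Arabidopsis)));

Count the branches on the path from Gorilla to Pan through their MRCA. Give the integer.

10

The MRCA of Gorilla and Pan is the root of the tree.
From Gorilla up to that node: 5 branches. From Pan up to the same node: 5 branches. Total: 5 + 5 = 10.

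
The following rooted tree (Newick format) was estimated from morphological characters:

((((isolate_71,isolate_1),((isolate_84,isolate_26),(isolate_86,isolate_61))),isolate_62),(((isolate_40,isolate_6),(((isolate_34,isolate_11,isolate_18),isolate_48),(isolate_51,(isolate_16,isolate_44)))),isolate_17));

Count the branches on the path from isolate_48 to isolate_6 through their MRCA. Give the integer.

5

The MRCA of isolate_48 and isolate_6 is the node subtending ((isolate_40,isolate_6),(((isolate_34,isolate_11,isolate_18),isolate_48),(isolate_51,(isolate_16,isolate_44)))).
From isolate_48 up to that node: 3 branches. From isolate_6 up to the same node: 2 branches. Total: 3 + 2 = 5.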